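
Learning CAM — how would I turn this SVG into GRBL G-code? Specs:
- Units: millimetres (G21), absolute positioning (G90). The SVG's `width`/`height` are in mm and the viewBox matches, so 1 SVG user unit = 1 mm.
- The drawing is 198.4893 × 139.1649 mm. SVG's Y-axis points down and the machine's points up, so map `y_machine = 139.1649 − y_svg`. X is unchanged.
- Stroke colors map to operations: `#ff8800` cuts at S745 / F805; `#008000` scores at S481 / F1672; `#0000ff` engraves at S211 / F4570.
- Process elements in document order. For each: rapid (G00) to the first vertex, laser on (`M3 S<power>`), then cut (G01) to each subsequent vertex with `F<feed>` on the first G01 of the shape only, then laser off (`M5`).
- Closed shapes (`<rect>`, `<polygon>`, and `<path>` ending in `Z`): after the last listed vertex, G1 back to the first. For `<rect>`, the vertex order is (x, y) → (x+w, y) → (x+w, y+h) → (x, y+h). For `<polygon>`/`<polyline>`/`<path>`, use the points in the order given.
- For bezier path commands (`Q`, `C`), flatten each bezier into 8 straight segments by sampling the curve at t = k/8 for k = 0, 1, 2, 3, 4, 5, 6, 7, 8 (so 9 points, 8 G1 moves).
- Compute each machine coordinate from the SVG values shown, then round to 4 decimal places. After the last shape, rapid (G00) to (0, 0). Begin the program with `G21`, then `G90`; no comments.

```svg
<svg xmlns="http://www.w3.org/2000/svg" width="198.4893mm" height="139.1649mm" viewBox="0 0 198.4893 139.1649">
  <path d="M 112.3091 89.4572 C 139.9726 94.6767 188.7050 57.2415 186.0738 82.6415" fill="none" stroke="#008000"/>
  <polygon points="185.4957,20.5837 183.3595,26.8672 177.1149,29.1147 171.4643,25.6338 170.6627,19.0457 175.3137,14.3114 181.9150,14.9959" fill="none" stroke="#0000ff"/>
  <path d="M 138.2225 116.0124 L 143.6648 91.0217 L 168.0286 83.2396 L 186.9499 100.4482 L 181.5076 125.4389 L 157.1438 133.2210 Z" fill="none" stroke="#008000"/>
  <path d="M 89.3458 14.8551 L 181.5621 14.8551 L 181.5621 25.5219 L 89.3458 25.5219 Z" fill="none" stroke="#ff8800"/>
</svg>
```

G21
G90
G00 X112.3091 Y49.7077
M3 S481
G01 X123.5290 Y49.5438 F1672
G01 X135.8754 Y52.1426
G01 X148.4993 Y56.2678
G01 X160.5520 Y60.6832
G01 X171.1846 Y64.1527
G01 X179.5483 Y65.4401
G01 X184.7943 Y63.3090
G01 X186.0738 Y56.5234
M5
G00 X185.4957 Y118.5812
M3 S211
G01 X183.3595 Y112.2977 F4570
G01 X177.1149 Y110.0502
G01 X171.4643 Y113.5311
G01 X170.6627 Y120.1192
G01 X175.3137 Y124.8535
G01 X181.9150 Y124.1690
G01 X185.4957 Y118.5812
M5
G00 X138.2225 Y23.1525
M3 S481
G01 X143.6648 Y48.1432 F1672
G01 X168.0286 Y55.9253
G01 X186.9499 Y38.7167
G01 X181.5076 Y13.7260
G01 X157.1438 Y5.9439
G01 X138.2225 Y23.1525
M5
G00 X89.3458 Y124.3098
M3 S745
G01 X181.5621 Y124.3098 F805
G01 X181.5621 Y113.6430
G01 X89.3458 Y113.6430
G01 X89.3458 Y124.3098
M5
G00 X0.0000 Y0.0000

1 u = 1 mm; y_m = 139.1649 − y.

[1] `<path>` cubic bezier, #008000→score S481 F1672: (112.3091,49.7077) → (123.5290,49.5438) → (135.8754,52.1426) → (148.4993,56.2678) → (160.5520,60.6832) → (171.1846,64.1527) → (179.5483,65.4401) → (184.7943,63.3090) → (186.0738,56.5234)

[2] `<polygon>` regular polygon, #0000ff→engrave S211 F4570: (185.4957,118.5812) → (183.3595,112.2977) → (177.1149,110.0502) → (171.4643,113.5311) → (170.6627,120.1192) → (175.3137,124.8535) → (181.9150,124.1690) → (185.4957,118.5812) (closed)

[3] `<path>` regular polygon, #008000→score S481 F1672: (138.2225,23.1525) → (143.6648,48.1432) → (168.0286,55.9253) → (186.9499,38.7167) → (181.5076,13.7260) → (157.1438,5.9439) → (138.2225,23.1525) (closed)

[4] `<path>` rectangle, #ff8800→cut S745 F805: (89.3458,124.3098) → (181.5621,124.3098) → (181.5621,113.6430) → (89.3458,113.6430) → (89.3458,124.3098) (closed)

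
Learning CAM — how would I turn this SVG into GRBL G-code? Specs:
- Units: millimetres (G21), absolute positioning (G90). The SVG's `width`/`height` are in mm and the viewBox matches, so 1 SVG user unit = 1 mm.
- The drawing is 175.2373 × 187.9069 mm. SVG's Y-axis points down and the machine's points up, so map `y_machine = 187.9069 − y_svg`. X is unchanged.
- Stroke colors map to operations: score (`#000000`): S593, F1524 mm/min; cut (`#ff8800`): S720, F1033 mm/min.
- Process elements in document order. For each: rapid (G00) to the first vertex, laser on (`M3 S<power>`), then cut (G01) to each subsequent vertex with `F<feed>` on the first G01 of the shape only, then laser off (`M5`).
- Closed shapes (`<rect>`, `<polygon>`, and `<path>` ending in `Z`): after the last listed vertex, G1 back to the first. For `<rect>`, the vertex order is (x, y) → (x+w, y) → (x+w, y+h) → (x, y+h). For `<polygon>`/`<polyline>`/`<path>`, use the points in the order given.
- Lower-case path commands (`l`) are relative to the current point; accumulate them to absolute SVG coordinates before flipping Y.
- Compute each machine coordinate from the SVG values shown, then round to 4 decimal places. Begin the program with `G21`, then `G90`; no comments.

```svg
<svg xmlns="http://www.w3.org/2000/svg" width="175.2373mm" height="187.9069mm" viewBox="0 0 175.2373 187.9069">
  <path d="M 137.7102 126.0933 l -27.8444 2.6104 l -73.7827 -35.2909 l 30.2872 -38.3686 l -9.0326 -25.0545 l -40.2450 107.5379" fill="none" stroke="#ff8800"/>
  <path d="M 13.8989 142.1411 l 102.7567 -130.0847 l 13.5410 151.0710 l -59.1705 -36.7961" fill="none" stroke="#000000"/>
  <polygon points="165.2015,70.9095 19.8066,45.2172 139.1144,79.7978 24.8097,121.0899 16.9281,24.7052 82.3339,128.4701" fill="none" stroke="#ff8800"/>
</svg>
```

viewBox `0 0 175.2373 187.9069` with mm width/height → 1 unit = 1 mm. Flip: y_m = 187.9069 − y_svg.

**Shape 1** — `<path>` open polyline, stroke `#ff8800` → cut (S720, F1033). Machine vertices: (137.7102,61.8136) → (109.8658,59.2032) → (36.0831,94.4941) → (66.3703,132.8627) → (57.3377,157.9172) → (17.0927,50.3793). Open path.

**Shape 2** — `<path>` open polyline, stroke `#000000` → score (S593, F1524). Machine vertices: (13.8989,45.7658) → (116.6556,175.8505) → (130.1966,24.7795) → (71.0261,61.5756). Open path.

**Shape 3** — `<polygon>` closed polygon, stroke `#ff8800` → cut (S720, F1033). Machine vertices: (165.2015,116.9974) → (19.8066,142.6897) → (139.1144,108.1091) → (24.8097,66.8170) → (16.9281,163.2017) → (82.3339,59.4368) → (165.2015,116.9974). Closed: final G1 returns to the first vertex.

G21
G90
G00 X137.7102 Y61.8136
M3 S720
G01 X109.8658 Y59.2032 F1033
G01 X36.0831 Y94.4941
G01 X66.3703 Y132.8627
G01 X57.3377 Y157.9172
G01 X17.0927 Y50.3793
M5
G00 X13.8989 Y45.7658
M3 S593
G01 X116.6556 Y175.8505 F1524
G01 X130.1966 Y24.7795
G01 X71.0261 Y61.5756
M5
G00 X165.2015 Y116.9974
M3 S720
G01 X19.8066 Y142.6897 F1033
G01 X139.1144 Y108.1091
G01 X24.8097 Y66.8170
G01 X16.9281 Y163.2017
G01 X82.3339 Y59.4368
G01 X165.2015 Y116.9974
M5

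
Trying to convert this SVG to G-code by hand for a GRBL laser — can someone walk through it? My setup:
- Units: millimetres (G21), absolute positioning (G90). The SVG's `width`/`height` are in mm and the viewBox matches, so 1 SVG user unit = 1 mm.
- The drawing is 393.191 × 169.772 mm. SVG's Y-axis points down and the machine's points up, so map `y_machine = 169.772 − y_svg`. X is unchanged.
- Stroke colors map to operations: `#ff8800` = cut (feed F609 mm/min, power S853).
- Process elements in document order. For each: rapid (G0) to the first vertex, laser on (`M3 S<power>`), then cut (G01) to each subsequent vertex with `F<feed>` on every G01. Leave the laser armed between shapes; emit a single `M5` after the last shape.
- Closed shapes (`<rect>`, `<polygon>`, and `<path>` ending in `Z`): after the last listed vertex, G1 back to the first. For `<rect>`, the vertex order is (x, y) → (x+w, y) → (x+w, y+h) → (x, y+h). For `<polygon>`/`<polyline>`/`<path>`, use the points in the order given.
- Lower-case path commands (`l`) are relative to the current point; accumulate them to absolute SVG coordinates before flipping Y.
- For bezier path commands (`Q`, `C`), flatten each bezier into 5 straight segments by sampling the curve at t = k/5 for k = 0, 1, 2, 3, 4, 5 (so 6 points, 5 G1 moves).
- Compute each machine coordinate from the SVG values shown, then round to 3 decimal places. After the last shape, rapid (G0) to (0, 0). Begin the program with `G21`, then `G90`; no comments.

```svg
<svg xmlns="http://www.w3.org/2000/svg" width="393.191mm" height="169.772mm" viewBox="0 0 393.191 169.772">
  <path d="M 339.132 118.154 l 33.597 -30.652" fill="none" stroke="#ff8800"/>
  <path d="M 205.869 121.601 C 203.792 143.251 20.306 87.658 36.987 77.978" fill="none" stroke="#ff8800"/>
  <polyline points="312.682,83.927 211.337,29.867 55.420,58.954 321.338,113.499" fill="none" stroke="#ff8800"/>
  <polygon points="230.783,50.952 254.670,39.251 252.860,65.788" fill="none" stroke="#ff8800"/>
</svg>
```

G21
G90
G0 X339.132 Y51.618
M3 S853
G01 X372.729 Y82.270 F609
G0 X205.869 Y48.171
M3 S853
G01 X185.906 Y43.465 F609
G01 X140.721 Y51.386 F609
G01 X88.629 Y66.022 F609
G01 X47.946 Y81.462 F609
G01 X36.987 Y91.794 F609
G0 X312.682 Y85.845
M3 S853
G01 X211.337 Y139.905 F609
G01 X55.420 Y110.818 F609
G01 X321.338 Y56.273 F609
G0 X230.783 Y118.820
M3 S853
G01 X254.670 Y130.521 F609
G01 X252.860 Y103.984 F609
G01 X230.783 Y118.820 F609
M5
G0 X0.000 Y0.000

Since the viewBox matches the mm dimensions, user units are millimetres directly. The only transform is the Y-flip y_m = 169.772 − y_svg.

Shape 1 is a line segment drawn with `<path>`. Its stroke #ff8800 means cut at S853, F609. After flipping Y the toolpath is (339.132,51.618) → (372.729,82.270).

Shape 2 is a cubic bezier drawn with `<path>`. Its stroke #ff8800 means cut at S853, F609. After flipping Y the toolpath is (205.869,48.171) → (185.906,43.465) → (140.721,51.386) → (88.629,66.022) → (47.946,81.462) → (36.987,91.794).

Shape 3 is a open polyline drawn with `<polyline>`. Its stroke #ff8800 means cut at S853, F609. After flipping Y the toolpath is (312.682,85.845) → (211.337,139.905) → (55.420,110.818) → (321.338,56.273).

Shape 4 is a regular polygon drawn with `<polygon>`. Its stroke #ff8800 means cut at S853, F609. After flipping Y the toolpath is (230.783,118.820) → (254.670,130.521) → (252.860,103.984) → (230.783,118.820), returning to the start.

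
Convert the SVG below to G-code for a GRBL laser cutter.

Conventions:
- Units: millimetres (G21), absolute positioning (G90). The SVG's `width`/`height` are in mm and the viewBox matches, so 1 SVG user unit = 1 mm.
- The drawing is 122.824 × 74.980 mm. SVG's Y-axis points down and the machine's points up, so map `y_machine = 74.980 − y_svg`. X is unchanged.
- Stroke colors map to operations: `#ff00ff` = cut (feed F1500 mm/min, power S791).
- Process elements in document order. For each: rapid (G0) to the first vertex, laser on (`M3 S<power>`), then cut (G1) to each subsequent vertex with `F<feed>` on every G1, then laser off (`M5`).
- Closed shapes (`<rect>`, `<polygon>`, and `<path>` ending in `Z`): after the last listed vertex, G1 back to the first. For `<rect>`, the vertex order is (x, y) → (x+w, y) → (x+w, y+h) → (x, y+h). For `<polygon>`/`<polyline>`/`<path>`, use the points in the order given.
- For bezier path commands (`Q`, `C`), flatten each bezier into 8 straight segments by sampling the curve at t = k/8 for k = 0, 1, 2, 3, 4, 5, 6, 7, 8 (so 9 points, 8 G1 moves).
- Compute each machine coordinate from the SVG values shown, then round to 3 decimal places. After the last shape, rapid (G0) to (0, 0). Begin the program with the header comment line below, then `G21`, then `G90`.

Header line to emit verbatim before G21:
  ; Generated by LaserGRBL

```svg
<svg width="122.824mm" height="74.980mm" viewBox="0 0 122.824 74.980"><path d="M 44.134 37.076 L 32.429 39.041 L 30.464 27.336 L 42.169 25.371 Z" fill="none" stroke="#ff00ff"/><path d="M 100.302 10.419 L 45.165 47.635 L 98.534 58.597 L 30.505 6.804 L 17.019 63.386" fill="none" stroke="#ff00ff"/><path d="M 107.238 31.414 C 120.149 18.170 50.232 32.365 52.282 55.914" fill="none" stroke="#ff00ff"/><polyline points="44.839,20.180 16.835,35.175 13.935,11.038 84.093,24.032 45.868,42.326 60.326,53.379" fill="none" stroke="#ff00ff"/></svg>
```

; Generated by LaserGRBL
G21
G90
G0 X44.134 Y37.904
M3 S791
G1 X32.429 Y35.939 F1500
G1 X30.464 Y47.644 F1500
G1 X42.169 Y49.609 F1500
G1 X44.134 Y37.904 F1500
M5
G0 X100.302 Y64.561
M3 S791
G1 X45.165 Y27.345 F1500
G1 X98.534 Y16.383 F1500
G1 X30.505 Y68.176 F1500
G1 X17.019 Y11.594 F1500
M5
G0 X107.238 Y43.566
M3 S791
G1 X108.499 Y47.282 F1500
G1 X103.810 Y48.637 F1500
G1 X94.983 Y47.843 F1500
G1 X83.833 Y45.113 F1500
G1 X72.174 Y40.659 F1500
G1 X61.820 Y34.691 F1500
G1 X54.584 Y27.423 F1500
G1 X52.282 Y19.066 F1500
M5
G0 X44.839 Y54.800
M3 S791
G1 X16.835 Y39.805 F1500
G1 X13.935 Y63.942 F1500
G1 X84.093 Y50.948 F1500
G1 X45.868 Y32.654 F1500
G1 X60.326 Y21.601 F1500
M5
G0 X0.000 Y0.000

Since the viewBox matches the mm dimensions, user units are millimetres directly. The only transform is the Y-flip y_m = 74.980 − y_svg.

Shape 1 is a regular polygon drawn with `<path>`. Its stroke #ff00ff means cut at S791, F1500. After flipping Y the toolpath is (44.134,37.904) → (32.429,35.939) → (30.464,47.644) → (42.169,49.609) → (44.134,37.904), returning to the start.

Shape 2 is a open polyline drawn with `<path>`. Its stroke #ff00ff means cut at S791, F1500. After flipping Y the toolpath is (100.302,64.561) → (45.165,27.345) → (98.534,16.383) → (30.505,68.176) → (17.019,11.594).

Shape 3 is a cubic bezier drawn with `<path>`. Its stroke #ff00ff means cut at S791, F1500. After flipping Y the toolpath is (107.238,43.566) → (108.499,47.282) → (103.810,48.637) → (94.983,47.843) → (83.833,45.113) → (72.174,40.659) → (61.820,34.691) → (54.584,27.423) → (52.282,19.066).

Shape 4 is a open polyline drawn with `<polyline>`. Its stroke #ff00ff means cut at S791, F1500. After flipping Y the toolpath is (44.839,54.800) → (16.835,39.805) → (13.935,63.942) → (84.093,50.948) → (45.868,32.654) → (60.326,21.601).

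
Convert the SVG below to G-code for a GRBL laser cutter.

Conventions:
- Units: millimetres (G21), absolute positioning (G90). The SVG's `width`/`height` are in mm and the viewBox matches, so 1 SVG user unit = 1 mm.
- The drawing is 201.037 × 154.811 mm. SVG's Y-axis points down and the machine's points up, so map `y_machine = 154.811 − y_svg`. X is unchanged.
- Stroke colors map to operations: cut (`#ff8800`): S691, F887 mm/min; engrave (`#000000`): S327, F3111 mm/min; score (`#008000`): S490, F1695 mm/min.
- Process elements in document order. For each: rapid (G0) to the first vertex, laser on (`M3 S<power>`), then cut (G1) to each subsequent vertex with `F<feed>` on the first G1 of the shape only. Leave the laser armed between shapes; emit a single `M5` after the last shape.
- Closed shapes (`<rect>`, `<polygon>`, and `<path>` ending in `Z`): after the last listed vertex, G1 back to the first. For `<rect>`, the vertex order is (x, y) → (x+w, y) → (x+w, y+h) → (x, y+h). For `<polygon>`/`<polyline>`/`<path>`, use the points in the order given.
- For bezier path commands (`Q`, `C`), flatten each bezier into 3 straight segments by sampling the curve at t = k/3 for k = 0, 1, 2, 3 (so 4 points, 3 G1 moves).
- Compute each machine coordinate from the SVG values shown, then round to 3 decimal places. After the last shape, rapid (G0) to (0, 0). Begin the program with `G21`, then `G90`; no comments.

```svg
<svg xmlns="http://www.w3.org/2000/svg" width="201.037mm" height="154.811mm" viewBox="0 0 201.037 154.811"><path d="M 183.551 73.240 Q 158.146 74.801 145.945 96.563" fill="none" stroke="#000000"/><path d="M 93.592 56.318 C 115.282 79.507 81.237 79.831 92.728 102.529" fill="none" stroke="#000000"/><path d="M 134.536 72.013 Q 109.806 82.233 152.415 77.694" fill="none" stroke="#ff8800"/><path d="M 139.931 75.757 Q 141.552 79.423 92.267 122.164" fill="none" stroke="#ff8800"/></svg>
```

G21
G90
G0 X183.551 Y81.571
M3 S327
G1 X168.081 Y78.286 F3111
G1 X155.546 Y70.511
G1 X145.945 Y58.248
G0 X93.592 Y98.493
M3 S327
G1 X100.454 Y81.250 F3111
G1 X92.665 Y69.198
G1 X92.728 Y52.282
G0 X134.536 Y82.798
M3 S691
G1 X125.531 Y77.625 F887
G1 X131.491 Y75.731
G1 X152.415 Y77.117
G0 X139.931 Y79.054
M3 S691
G1 X135.355 Y72.268 F887
G1 X119.467 Y56.799
G1 X92.267 Y32.647
M5
G0 X0.000 Y0.000

Since the viewBox matches the mm dimensions, user units are millimetres directly. The only transform is the Y-flip y_m = 154.811 − y_svg.

Shape 1 is a quadratic bezier drawn with `<path>`. Its stroke #000000 means engrave at S327, F3111. After flipping Y the toolpath is (183.551,81.571) → (168.081,78.286) → (155.546,70.511) → (145.945,58.248).

Shape 2 is a cubic bezier drawn with `<path>`. Its stroke #000000 means engrave at S327, F3111. After flipping Y the toolpath is (93.592,98.493) → (100.454,81.250) → (92.665,69.198) → (92.728,52.282).

Shape 3 is a quadratic bezier drawn with `<path>`. Its stroke #ff8800 means cut at S691, F887. After flipping Y the toolpath is (134.536,82.798) → (125.531,77.625) → (131.491,75.731) → (152.415,77.117).

Shape 4 is a quadratic bezier drawn with `<path>`. Its stroke #ff8800 means cut at S691, F887. After flipping Y the toolpath is (139.931,79.054) → (135.355,72.268) → (119.467,56.799) → (92.267,32.647).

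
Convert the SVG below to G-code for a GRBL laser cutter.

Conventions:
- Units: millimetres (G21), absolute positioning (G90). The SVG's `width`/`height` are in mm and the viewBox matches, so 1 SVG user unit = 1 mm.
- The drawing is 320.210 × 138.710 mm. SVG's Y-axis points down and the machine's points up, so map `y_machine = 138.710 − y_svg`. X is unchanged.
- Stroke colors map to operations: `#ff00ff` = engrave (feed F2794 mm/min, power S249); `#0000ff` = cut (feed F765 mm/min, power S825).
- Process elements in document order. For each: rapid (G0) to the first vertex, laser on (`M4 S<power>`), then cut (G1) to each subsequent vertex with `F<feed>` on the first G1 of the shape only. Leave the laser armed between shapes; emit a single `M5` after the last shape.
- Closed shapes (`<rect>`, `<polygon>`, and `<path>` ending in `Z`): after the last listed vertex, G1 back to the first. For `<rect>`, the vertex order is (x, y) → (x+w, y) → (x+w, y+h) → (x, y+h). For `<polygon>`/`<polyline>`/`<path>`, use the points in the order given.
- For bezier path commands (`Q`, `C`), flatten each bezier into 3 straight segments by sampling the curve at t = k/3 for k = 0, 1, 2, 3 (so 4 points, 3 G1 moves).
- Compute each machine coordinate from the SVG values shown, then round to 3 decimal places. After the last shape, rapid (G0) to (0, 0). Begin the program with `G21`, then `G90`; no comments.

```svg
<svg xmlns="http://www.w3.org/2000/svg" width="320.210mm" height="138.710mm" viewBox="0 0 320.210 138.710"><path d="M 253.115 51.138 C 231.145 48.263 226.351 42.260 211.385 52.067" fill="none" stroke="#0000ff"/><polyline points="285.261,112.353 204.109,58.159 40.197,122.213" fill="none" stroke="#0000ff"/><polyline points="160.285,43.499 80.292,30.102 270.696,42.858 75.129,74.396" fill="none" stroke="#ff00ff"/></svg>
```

1 u = 1 mm; y_m = 138.710 − y.

[1] `<path>` cubic bezier, #0000ff→cut S825 F765: (253.115,87.572) → (235.857,90.788) → (223.973,91.881) → (211.385,86.643)

[2] `<polyline>` open polyline, #0000ff→cut S825 F765: (285.261,26.357) → (204.109,80.551) → (40.197,16.497)

[3] `<polyline>` open polyline, #ff00ff→engrave S249 F2794: (160.285,95.211) → (80.292,108.608) → (270.696,95.852) → (75.129,64.314)

G21
G90
G0 X253.115 Y87.572
M4 S825
G1 X235.857 Y90.788 F765
G1 X223.973 Y91.881
G1 X211.385 Y86.643
G0 X285.261 Y26.357
M4 S825
G1 X204.109 Y80.551 F765
G1 X40.197 Y16.497
G0 X160.285 Y95.211
M4 S249
G1 X80.292 Y108.608 F2794
G1 X270.696 Y95.852
G1 X75.129 Y64.314
M5
G0 X0.000 Y0.000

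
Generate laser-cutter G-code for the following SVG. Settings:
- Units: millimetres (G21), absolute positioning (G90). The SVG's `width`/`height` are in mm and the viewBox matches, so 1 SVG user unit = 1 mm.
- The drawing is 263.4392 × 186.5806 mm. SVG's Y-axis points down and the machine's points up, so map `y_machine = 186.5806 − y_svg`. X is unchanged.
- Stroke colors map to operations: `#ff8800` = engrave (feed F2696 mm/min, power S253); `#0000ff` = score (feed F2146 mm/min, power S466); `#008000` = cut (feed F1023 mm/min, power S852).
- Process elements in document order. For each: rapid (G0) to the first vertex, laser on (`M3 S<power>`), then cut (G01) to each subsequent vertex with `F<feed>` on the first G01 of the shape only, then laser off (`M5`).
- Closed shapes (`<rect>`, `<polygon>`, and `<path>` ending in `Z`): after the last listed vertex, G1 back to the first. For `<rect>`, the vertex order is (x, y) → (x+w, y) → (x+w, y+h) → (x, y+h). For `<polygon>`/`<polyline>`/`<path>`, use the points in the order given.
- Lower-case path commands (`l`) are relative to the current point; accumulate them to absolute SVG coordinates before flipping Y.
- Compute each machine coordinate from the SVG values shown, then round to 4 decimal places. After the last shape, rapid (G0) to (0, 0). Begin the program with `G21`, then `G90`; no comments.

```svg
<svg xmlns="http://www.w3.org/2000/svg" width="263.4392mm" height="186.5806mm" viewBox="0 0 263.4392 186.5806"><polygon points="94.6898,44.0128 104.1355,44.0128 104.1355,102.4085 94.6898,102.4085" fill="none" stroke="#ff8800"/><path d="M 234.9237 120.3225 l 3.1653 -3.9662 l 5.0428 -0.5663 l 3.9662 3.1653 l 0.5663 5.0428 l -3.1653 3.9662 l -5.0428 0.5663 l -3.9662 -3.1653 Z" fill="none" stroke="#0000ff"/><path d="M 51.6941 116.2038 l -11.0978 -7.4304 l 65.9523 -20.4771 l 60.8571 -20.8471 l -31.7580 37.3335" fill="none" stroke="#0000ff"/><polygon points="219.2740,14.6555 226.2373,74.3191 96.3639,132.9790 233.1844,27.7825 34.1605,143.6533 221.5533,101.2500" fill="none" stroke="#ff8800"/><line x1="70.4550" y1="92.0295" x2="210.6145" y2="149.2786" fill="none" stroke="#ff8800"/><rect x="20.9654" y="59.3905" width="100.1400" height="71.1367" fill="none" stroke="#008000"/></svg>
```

G21
G90
G0 X94.6898 Y142.5678
M3 S253
G01 X104.1355 Y142.5678 F2696
G01 X104.1355 Y84.1721
G01 X94.6898 Y84.1721
G01 X94.6898 Y142.5678
M5
G0 X234.9237 Y66.2581
M3 S466
G01 X238.0890 Y70.2243 F2146
G01 X243.1318 Y70.7906
G01 X247.0980 Y67.6253
G01 X247.6643 Y62.5825
G01 X244.4990 Y58.6163
G01 X239.4562 Y58.0500
G01 X235.4900 Y61.2153
G01 X234.9237 Y66.2581
M5
G0 X51.6941 Y70.3768
M3 S466
G01 X40.5963 Y77.8072 F2146
G01 X106.5486 Y98.2843
G01 X167.4057 Y119.1314
G01 X135.6477 Y81.7979
M5
G0 X219.2740 Y171.9251
M3 S253
G01 X226.2373 Y112.2615 F2696
G01 X96.3639 Y53.6016
G01 X233.1844 Y158.7981
G01 X34.1605 Y42.9273
G01 X221.5533 Y85.3306
G01 X219.2740 Y171.9251
M5
G0 X70.4550 Y94.5511
M3 S253
G01 X210.6145 Y37.3020 F2696
M5
G0 X20.9654 Y127.1901
M3 S852
G01 X121.1054 Y127.1901 F1023
G01 X121.1054 Y56.0534
G01 X20.9654 Y56.0534
G01 X20.9654 Y127.1901
M5
G0 X0.0000 Y0.0000

viewBox `0 0 263.4392 186.5806` with mm width/height → 1 unit = 1 mm. Flip: y_m = 186.5806 − y_svg.

**Shape 1** — `<polygon>` rectangle, stroke `#ff8800` → engrave (S253, F2696). Machine vertices: (94.6898,142.5678) → (104.1355,142.5678) → (104.1355,84.1721) → (94.6898,84.1721) → (94.6898,142.5678). Closed: final G1 returns to the first vertex.

**Shape 2** — `<path>` regular polygon, stroke `#0000ff` → score (S466, F2146). Machine vertices: (234.9237,66.2581) → (238.0890,70.2243) → (243.1318,70.7906) → (247.0980,67.6253) → (247.6643,62.5825) → (244.4990,58.6163) → (239.4562,58.0500) → (235.4900,61.2153) → (234.9237,66.2581). Closed: final G1 returns to the first vertex.

**Shape 3** — `<path>` open polyline, stroke `#0000ff` → score (S466, F2146). Machine vertices: (51.6941,70.3768) → (40.5963,77.8072) → (106.5486,98.2843) → (167.4057,119.1314) → (135.6477,81.7979). Open path.

**Shape 4** — `<polygon>` closed polygon, stroke `#ff8800` → engrave (S253, F2696). Machine vertices: (219.2740,171.9251) → (226.2373,112.2615) → (96.3639,53.6016) → (233.1844,158.7981) → (34.1605,42.9273) → (221.5533,85.3306) → (219.2740,171.9251). Closed: final G1 returns to the first vertex.

**Shape 5** — `<line>` line segment, stroke `#ff8800` → engrave (S253, F2696). Machine vertices: (70.4550,94.5511) → (210.6145,37.3020). Open path.

**Shape 6** — `<rect>` rectangle, stroke `#008000` → cut (S852, F1023). Machine vertices: (20.9654,127.1901) → (121.1054,127.1901) → (121.1054,56.0534) → (20.9654,56.0534) → (20.9654,127.1901). Closed: final G1 returns to the first vertex.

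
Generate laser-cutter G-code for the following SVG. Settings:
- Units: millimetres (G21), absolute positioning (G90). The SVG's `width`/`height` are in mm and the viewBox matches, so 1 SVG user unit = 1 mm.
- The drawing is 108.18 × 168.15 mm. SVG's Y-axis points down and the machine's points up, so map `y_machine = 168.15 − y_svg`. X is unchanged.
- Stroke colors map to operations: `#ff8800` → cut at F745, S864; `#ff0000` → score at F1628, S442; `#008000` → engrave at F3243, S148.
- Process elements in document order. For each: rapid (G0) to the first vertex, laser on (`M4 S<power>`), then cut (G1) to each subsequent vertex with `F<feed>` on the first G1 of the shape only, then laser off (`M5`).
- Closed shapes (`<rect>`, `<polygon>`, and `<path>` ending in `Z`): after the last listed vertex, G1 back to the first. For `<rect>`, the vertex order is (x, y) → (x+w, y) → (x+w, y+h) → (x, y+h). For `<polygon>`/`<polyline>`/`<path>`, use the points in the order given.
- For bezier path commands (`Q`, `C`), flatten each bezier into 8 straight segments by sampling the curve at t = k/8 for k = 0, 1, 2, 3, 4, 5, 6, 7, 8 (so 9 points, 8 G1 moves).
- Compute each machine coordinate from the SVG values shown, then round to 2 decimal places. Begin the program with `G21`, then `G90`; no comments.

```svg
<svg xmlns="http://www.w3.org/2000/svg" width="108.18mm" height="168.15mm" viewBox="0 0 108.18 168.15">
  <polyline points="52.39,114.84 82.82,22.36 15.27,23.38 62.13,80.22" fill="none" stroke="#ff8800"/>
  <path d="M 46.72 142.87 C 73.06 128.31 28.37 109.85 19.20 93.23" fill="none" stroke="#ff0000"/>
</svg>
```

viewBox `0 0 108.18 168.15` with mm width/height → 1 unit = 1 mm. Flip: y_m = 168.15 − y_svg.

**Shape 1** — `<polyline>` open polyline, stroke `#ff8800` → cut (S864, F745). Machine vertices: (52.39,53.31) → (82.82,145.79) → (15.27,144.77) → (62.13,87.93). Open path.

**Shape 2** — `<path>` cubic bezier, stroke `#ff0000` → score (S442, F1628). Control points (SVG): P0=(46.72,142.87), P1=(73.06,128.31), P2=(28.37,109.85), P3=(19.20,93.23); sampled at t=k/8. Machine vertices: (46.72,25.28) → (53.48,30.91) → (54.82,36.84) → (52.01,43.00) → (46.28,49.33) → (38.88,55.75) → (31.07,62.20) → (24.10,68.61) → (19.20,74.92). Open path.

G21
G90
G0 X52.39 Y53.31
M4 S864
G1 X82.82 Y145.79 F745
G1 X15.27 Y144.77
G1 X62.13 Y87.93
M5
G0 X46.72 Y25.28
M4 S442
G1 X53.48 Y30.91 F1628
G1 X54.82 Y36.84
G1 X52.01 Y43.00
G1 X46.28 Y49.33
G1 X38.88 Y55.75
G1 X31.07 Y62.20
G1 X24.10 Y68.61
G1 X19.20 Y74.92
M5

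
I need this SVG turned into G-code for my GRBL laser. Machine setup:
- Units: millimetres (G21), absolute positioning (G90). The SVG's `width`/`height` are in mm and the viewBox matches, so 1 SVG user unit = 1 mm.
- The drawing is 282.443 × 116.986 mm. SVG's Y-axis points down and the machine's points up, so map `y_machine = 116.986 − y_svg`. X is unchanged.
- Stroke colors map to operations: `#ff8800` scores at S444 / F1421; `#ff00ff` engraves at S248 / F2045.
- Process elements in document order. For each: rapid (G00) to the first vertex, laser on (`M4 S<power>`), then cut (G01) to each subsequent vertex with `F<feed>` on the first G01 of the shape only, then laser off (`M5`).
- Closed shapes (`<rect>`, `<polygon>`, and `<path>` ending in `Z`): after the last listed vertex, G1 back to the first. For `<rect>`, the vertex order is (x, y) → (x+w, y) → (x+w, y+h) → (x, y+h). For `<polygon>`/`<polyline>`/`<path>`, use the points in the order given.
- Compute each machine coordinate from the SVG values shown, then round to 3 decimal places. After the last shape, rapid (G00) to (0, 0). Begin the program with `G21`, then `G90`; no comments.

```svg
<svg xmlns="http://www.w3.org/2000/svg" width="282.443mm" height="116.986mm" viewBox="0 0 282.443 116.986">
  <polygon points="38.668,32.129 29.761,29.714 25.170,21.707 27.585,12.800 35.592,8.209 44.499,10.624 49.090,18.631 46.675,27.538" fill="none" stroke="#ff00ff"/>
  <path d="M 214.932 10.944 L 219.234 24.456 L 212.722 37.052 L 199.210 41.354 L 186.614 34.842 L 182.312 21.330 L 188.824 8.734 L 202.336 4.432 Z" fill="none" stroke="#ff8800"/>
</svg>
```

viewBox `0 0 282.443 116.986` with mm width/height → 1 unit = 1 mm. Flip: y_m = 116.986 − y_svg.

**Shape 1** — `<polygon>` regular polygon, stroke `#ff00ff` → engrave (S248, F2045). Machine vertices: (38.668,84.857) → (29.761,87.272) → (25.170,95.279) → (27.585,104.186) → (35.592,108.777) → (44.499,106.362) → (49.090,98.355) → (46.675,89.448) → (38.668,84.857). Closed: final G1 returns to the first vertex.

**Shape 2** — `<path>` regular polygon, stroke `#ff8800` → score (S444, F1421). Machine vertices: (214.932,106.042) → (219.234,92.530) → (212.722,79.934) → (199.210,75.632) → (186.614,82.144) → (182.312,95.656) → (188.824,108.252) → (202.336,112.554) → (214.932,106.042). Closed: final G1 returns to the first vertex.

G21
G90
G00 X38.668 Y84.857
M4 S248
G01 X29.761 Y87.272 F2045
G01 X25.170 Y95.279
G01 X27.585 Y104.186
G01 X35.592 Y108.777
G01 X44.499 Y106.362
G01 X49.090 Y98.355
G01 X46.675 Y89.448
G01 X38.668 Y84.857
M5
G00 X214.932 Y106.042
M4 S444
G01 X219.234 Y92.530 F1421
G01 X212.722 Y79.934
G01 X199.210 Y75.632
G01 X186.614 Y82.144
G01 X182.312 Y95.656
G01 X188.824 Y108.252
G01 X202.336 Y112.554
G01 X214.932 Y106.042
M5
G00 X0.000 Y0.000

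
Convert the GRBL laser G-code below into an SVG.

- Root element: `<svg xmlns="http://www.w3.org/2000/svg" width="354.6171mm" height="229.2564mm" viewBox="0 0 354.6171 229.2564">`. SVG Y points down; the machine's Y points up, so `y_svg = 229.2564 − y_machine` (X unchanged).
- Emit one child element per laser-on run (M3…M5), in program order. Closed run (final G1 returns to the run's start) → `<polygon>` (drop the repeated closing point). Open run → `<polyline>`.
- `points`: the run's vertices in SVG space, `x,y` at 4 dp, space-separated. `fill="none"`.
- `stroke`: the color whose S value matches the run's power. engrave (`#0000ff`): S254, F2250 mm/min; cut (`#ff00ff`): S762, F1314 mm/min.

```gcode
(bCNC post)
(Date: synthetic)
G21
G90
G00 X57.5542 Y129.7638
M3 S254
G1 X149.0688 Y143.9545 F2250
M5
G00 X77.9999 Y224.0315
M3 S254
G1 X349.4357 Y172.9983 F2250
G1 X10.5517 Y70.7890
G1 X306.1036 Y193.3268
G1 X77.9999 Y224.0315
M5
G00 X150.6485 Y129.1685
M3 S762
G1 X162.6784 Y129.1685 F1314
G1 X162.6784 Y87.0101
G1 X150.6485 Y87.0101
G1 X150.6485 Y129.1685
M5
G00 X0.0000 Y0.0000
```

Machine Y-up, SVG Y-down with viewBox height 229.2564, so y_svg = 229.2564 − y_machine; X carries over.

Run 1: the run's S254 means `#0000ff` (engrave). The run is open, so emit a `<polyline>` with points (Y-flipped): 57.5542,99.4926 149.0688,85.3019.

Run 2: S254 ⇒ engrave layer `#0000ff`. The run returns to its start, so emit a `<polygon>` with points (Y-flipped): 77.9999,5.2249 349.4357,56.2581 10.5517,158.4674 306.1036,35.9296.

Run 3: power S762 maps to stroke `#ff00ff` (cut). The run returns to its start, so emit a `<polygon>` with points (Y-flipped): 150.6485,100.0879 162.6784,100.0879 162.6784,142.2463 150.6485,142.2463.

<svg xmlns="http://www.w3.org/2000/svg" width="354.6171mm" height="229.2564mm" viewBox="0 0 354.6171 229.2564">
  <polyline points="57.5542,99.4926 149.0688,85.3019" fill="none" stroke="#0000ff"/>
  <polygon points="77.9999,5.2249 349.4357,56.2581 10.5517,158.4674 306.1036,35.9296" fill="none" stroke="#0000ff"/>
  <polygon points="150.6485,100.0879 162.6784,100.0879 162.6784,142.2463 150.6485,142.2463" fill="none" stroke="#ff00ff"/>
</svg>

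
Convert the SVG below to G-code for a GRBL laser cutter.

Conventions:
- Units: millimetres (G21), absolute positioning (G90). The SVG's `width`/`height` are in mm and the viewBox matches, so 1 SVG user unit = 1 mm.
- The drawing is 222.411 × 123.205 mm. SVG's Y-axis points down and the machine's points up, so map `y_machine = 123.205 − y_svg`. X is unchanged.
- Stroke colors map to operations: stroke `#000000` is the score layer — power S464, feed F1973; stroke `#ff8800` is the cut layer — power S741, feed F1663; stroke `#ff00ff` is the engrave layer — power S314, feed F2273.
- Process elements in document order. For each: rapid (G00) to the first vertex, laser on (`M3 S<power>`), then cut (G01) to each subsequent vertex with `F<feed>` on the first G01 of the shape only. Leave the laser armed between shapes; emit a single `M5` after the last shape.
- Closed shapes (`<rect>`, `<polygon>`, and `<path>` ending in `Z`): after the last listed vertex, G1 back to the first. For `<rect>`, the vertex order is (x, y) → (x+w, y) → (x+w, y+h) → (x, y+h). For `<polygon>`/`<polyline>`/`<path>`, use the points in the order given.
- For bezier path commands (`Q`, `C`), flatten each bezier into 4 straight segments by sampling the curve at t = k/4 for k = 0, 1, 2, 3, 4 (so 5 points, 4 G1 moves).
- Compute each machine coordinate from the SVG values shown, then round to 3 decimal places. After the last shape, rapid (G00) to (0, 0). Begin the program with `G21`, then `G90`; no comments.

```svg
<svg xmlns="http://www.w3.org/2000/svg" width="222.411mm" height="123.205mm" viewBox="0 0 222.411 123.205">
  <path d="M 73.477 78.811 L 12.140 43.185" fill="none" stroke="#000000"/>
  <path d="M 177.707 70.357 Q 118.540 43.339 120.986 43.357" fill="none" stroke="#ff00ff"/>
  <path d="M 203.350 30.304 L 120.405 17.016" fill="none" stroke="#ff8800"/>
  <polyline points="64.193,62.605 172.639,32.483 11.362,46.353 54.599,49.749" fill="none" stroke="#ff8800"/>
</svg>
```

G21
G90
G00 X73.477 Y44.394
M3 S464
G01 X12.140 Y80.020 F1973
G00 X177.707 Y52.848
M3 S314
G01 X151.974 Y64.667 F2273
G01 X133.943 Y73.107
G01 X123.614 Y78.167
G01 X120.986 Y79.848
G00 X203.350 Y92.901
M3 S741
G01 X120.405 Y106.189 F1663
G00 X64.193 Y60.600
M3 S741
G01 X172.639 Y90.722 F1663
G01 X11.362 Y76.852
G01 X54.599 Y73.456
M5
G00 X0.000 Y0.000

Since the viewBox matches the mm dimensions, user units are millimetres directly. The only transform is the Y-flip y_m = 123.205 − y_svg.

Shape 1 is a line segment drawn with `<path>`. Its stroke #000000 means score at S464, F1973. After flipping Y the toolpath is (73.477,44.394) → (12.140,80.020).

Shape 2 is a quadratic bezier drawn with `<path>`. Its stroke #ff00ff means engrave at S314, F2273. After flipping Y the toolpath is (177.707,52.848) → (151.974,64.667) → (133.943,73.107) → (123.614,78.167) → (120.986,79.848).

Shape 3 is a line segment drawn with `<path>`. Its stroke #ff8800 means cut at S741, F1663. After flipping Y the toolpath is (203.350,92.901) → (120.405,106.189).

Shape 4 is a open polyline drawn with `<polyline>`. Its stroke #ff8800 means cut at S741, F1663. After flipping Y the toolpath is (64.193,60.600) → (172.639,90.722) → (11.362,76.852) → (54.599,73.456).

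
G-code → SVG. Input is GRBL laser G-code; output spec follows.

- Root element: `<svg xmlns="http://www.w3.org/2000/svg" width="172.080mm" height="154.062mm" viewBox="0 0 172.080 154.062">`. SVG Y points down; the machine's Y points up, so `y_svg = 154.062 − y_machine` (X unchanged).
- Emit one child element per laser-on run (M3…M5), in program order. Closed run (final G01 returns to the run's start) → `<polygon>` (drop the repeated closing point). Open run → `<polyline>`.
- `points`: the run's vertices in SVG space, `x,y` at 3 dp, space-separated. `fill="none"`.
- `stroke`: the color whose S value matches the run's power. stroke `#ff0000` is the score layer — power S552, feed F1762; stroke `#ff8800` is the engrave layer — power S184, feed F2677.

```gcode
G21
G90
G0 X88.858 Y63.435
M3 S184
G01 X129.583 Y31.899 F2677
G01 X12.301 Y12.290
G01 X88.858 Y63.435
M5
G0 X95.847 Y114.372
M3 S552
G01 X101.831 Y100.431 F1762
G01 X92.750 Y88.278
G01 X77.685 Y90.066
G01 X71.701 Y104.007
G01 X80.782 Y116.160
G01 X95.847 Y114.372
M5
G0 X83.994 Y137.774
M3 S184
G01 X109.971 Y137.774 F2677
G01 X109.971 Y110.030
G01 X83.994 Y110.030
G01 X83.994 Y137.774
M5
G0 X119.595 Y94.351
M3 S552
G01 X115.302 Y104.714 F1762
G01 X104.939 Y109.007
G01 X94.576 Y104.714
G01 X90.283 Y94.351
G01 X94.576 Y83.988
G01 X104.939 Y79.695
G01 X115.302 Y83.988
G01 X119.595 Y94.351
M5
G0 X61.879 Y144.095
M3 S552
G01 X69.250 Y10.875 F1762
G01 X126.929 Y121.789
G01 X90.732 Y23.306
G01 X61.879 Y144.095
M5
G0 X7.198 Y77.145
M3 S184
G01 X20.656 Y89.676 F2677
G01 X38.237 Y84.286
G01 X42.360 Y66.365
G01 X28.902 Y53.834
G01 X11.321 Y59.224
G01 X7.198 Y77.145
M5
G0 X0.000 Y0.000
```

<svg xmlns="http://www.w3.org/2000/svg" width="172.080mm" height="154.062mm" viewBox="0 0 172.080 154.062">
  <polygon points="88.858,90.627 129.583,122.163 12.301,141.772" fill="none" stroke="#ff8800"/>
  <polygon points="95.847,39.690 101.831,53.631 92.750,65.784 77.685,63.996 71.701,50.055 80.782,37.902" fill="none" stroke="#ff0000"/>
  <polygon points="83.994,16.288 109.971,16.288 109.971,44.032 83.994,44.032" fill="none" stroke="#ff8800"/>
  <polygon points="119.595,59.711 115.302,49.348 104.939,45.055 94.576,49.348 90.283,59.711 94.576,70.074 104.939,74.367 115.302,70.074" fill="none" stroke="#ff0000"/>
  <polygon points="61.879,9.967 69.250,143.187 126.929,32.273 90.732,130.756" fill="none" stroke="#ff0000"/>
  <polygon points="7.198,76.917 20.656,64.386 38.237,69.776 42.360,87.697 28.902,100.228 11.321,94.838" fill="none" stroke="#ff8800"/>
</svg>

y_svg = 154.062 − y_m.

[1] S184→`#ff8800` (engrave); closed run; points: 88.858,90.627 129.583,122.163 12.301,141.772

[2] S552→`#ff0000` (score); closed run; points: 95.847,39.690 101.831,53.631 92.750,65.784 77.685,63.996 71.701,50.055 80.782,37.902

[3] S184→`#ff8800` (engrave); closed run; points: 83.994,16.288 109.971,16.288 109.971,44.032 83.994,44.032

[4] S552→`#ff0000` (score); closed run; points: 119.595,59.711 115.302,49.348 104.939,45.055 94.576,49.348 90.283,59.711 94.576,70.074 104.939,74.367 115.302,70.074

[5] S552→`#ff0000` (score); closed run; points: 61.879,9.967 69.250,143.187 126.929,32.273 90.732,130.756

[6] S184→`#ff8800` (engrave); closed run; points: 7.198,76.917 20.656,64.386 38.237,69.776 42.360,87.697 28.902,100.228 11.321,94.838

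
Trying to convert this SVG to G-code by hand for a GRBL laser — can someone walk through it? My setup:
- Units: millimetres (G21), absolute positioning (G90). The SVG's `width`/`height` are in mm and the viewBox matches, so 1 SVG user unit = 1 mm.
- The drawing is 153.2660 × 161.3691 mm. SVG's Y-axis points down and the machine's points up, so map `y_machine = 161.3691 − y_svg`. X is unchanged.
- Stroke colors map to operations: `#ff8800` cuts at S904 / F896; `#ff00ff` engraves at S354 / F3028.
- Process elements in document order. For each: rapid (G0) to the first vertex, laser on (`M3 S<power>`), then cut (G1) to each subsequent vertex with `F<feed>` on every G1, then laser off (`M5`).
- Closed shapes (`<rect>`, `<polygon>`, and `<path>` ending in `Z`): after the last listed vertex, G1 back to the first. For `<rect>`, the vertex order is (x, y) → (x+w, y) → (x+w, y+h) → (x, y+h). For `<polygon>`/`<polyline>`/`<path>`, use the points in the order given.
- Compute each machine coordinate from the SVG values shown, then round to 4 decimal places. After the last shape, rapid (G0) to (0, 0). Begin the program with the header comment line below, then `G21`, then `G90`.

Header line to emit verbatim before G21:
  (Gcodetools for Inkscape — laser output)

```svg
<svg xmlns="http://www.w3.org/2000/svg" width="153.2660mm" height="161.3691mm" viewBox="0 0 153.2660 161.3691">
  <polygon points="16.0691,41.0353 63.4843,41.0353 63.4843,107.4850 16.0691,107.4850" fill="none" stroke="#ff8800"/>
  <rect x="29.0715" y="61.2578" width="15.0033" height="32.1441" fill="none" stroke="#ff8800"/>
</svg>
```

(Gcodetools for Inkscape — laser output)
G21
G90
G0 X16.0691 Y120.3338
M3 S904
G1 X63.4843 Y120.3338 F896
G1 X63.4843 Y53.8841 F896
G1 X16.0691 Y53.8841 F896
G1 X16.0691 Y120.3338 F896
M5
G0 X29.0715 Y100.1113
M3 S904
G1 X44.0748 Y100.1113 F896
G1 X44.0748 Y67.9672 F896
G1 X29.0715 Y67.9672 F896
G1 X29.0715 Y100.1113 F896
M5
G0 X0.0000 Y0.0000

viewBox `0 0 153.2660 161.3691` with mm width/height → 1 unit = 1 mm. Flip: y_m = 161.3691 − y_svg.

**Shape 1** — `<polygon>` rectangle, stroke `#ff8800` → cut (S904, F896). Machine vertices: (16.0691,120.3338) → (63.4843,120.3338) → (63.4843,53.8841) → (16.0691,53.8841) → (16.0691,120.3338). Closed: final G1 returns to the first vertex.

**Shape 2** — `<rect>` rectangle, stroke `#ff8800` → cut (S904, F896). Machine vertices: (29.0715,100.1113) → (44.0748,100.1113) → (44.0748,67.9672) → (29.0715,67.9672) → (29.0715,100.1113). Closed: final G1 returns to the first vertex.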